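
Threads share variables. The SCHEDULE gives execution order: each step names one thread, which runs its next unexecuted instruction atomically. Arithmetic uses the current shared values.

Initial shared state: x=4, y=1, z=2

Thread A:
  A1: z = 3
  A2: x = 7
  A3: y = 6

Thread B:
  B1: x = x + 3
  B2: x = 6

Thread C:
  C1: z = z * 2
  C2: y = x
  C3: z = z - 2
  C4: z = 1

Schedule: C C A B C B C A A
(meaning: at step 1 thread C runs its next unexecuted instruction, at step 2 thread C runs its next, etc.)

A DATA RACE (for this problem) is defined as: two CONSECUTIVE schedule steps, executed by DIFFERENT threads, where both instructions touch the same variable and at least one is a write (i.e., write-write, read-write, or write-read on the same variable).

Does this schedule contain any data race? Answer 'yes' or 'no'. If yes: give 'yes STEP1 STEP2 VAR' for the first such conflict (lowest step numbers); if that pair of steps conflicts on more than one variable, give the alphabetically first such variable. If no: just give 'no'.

Answer: no

Derivation:
Steps 1,2: same thread (C). No race.
Steps 2,3: C(r=x,w=y) vs A(r=-,w=z). No conflict.
Steps 3,4: A(r=-,w=z) vs B(r=x,w=x). No conflict.
Steps 4,5: B(r=x,w=x) vs C(r=z,w=z). No conflict.
Steps 5,6: C(r=z,w=z) vs B(r=-,w=x). No conflict.
Steps 6,7: B(r=-,w=x) vs C(r=-,w=z). No conflict.
Steps 7,8: C(r=-,w=z) vs A(r=-,w=x). No conflict.
Steps 8,9: same thread (A). No race.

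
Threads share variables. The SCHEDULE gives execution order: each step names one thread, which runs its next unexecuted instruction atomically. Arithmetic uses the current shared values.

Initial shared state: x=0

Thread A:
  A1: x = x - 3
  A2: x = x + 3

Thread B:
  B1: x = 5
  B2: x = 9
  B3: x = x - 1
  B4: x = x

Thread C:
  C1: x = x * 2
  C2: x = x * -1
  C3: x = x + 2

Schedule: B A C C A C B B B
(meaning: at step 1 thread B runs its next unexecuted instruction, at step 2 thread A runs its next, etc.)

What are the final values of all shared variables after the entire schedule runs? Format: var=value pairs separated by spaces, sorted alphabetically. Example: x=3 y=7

Step 1: thread B executes B1 (x = 5). Shared: x=5. PCs: A@0 B@1 C@0
Step 2: thread A executes A1 (x = x - 3). Shared: x=2. PCs: A@1 B@1 C@0
Step 3: thread C executes C1 (x = x * 2). Shared: x=4. PCs: A@1 B@1 C@1
Step 4: thread C executes C2 (x = x * -1). Shared: x=-4. PCs: A@1 B@1 C@2
Step 5: thread A executes A2 (x = x + 3). Shared: x=-1. PCs: A@2 B@1 C@2
Step 6: thread C executes C3 (x = x + 2). Shared: x=1. PCs: A@2 B@1 C@3
Step 7: thread B executes B2 (x = 9). Shared: x=9. PCs: A@2 B@2 C@3
Step 8: thread B executes B3 (x = x - 1). Shared: x=8. PCs: A@2 B@3 C@3
Step 9: thread B executes B4 (x = x). Shared: x=8. PCs: A@2 B@4 C@3

Answer: x=8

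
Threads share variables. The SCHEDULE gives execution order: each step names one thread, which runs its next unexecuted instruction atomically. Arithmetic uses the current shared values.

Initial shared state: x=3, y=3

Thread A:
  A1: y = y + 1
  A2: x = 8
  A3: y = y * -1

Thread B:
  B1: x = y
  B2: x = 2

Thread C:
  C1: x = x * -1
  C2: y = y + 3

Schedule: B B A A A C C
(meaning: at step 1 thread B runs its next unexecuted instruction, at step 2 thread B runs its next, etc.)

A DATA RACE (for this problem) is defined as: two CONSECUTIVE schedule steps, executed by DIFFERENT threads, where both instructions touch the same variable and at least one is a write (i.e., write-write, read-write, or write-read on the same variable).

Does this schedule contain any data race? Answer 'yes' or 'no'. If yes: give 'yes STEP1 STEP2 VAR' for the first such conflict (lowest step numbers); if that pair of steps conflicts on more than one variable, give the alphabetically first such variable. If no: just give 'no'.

Answer: no

Derivation:
Steps 1,2: same thread (B). No race.
Steps 2,3: B(r=-,w=x) vs A(r=y,w=y). No conflict.
Steps 3,4: same thread (A). No race.
Steps 4,5: same thread (A). No race.
Steps 5,6: A(r=y,w=y) vs C(r=x,w=x). No conflict.
Steps 6,7: same thread (C). No race.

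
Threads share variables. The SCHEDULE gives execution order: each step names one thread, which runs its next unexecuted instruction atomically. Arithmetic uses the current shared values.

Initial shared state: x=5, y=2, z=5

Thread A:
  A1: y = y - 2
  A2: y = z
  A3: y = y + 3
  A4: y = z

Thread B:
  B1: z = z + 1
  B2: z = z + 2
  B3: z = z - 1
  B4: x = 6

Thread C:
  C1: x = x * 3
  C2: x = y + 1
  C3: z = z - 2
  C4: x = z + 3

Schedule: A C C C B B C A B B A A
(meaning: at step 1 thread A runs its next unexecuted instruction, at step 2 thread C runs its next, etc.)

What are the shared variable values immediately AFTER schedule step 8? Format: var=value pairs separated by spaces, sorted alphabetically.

Step 1: thread A executes A1 (y = y - 2). Shared: x=5 y=0 z=5. PCs: A@1 B@0 C@0
Step 2: thread C executes C1 (x = x * 3). Shared: x=15 y=0 z=5. PCs: A@1 B@0 C@1
Step 3: thread C executes C2 (x = y + 1). Shared: x=1 y=0 z=5. PCs: A@1 B@0 C@2
Step 4: thread C executes C3 (z = z - 2). Shared: x=1 y=0 z=3. PCs: A@1 B@0 C@3
Step 5: thread B executes B1 (z = z + 1). Shared: x=1 y=0 z=4. PCs: A@1 B@1 C@3
Step 6: thread B executes B2 (z = z + 2). Shared: x=1 y=0 z=6. PCs: A@1 B@2 C@3
Step 7: thread C executes C4 (x = z + 3). Shared: x=9 y=0 z=6. PCs: A@1 B@2 C@4
Step 8: thread A executes A2 (y = z). Shared: x=9 y=6 z=6. PCs: A@2 B@2 C@4

Answer: x=9 y=6 z=6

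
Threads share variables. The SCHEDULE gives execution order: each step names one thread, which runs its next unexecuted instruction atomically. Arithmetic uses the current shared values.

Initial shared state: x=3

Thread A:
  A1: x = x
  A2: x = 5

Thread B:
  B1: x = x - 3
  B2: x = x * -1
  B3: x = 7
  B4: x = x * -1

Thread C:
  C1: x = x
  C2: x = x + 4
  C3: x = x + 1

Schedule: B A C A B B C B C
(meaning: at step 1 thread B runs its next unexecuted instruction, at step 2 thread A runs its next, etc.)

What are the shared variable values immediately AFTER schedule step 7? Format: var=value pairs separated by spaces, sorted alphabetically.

Step 1: thread B executes B1 (x = x - 3). Shared: x=0. PCs: A@0 B@1 C@0
Step 2: thread A executes A1 (x = x). Shared: x=0. PCs: A@1 B@1 C@0
Step 3: thread C executes C1 (x = x). Shared: x=0. PCs: A@1 B@1 C@1
Step 4: thread A executes A2 (x = 5). Shared: x=5. PCs: A@2 B@1 C@1
Step 5: thread B executes B2 (x = x * -1). Shared: x=-5. PCs: A@2 B@2 C@1
Step 6: thread B executes B3 (x = 7). Shared: x=7. PCs: A@2 B@3 C@1
Step 7: thread C executes C2 (x = x + 4). Shared: x=11. PCs: A@2 B@3 C@2

Answer: x=11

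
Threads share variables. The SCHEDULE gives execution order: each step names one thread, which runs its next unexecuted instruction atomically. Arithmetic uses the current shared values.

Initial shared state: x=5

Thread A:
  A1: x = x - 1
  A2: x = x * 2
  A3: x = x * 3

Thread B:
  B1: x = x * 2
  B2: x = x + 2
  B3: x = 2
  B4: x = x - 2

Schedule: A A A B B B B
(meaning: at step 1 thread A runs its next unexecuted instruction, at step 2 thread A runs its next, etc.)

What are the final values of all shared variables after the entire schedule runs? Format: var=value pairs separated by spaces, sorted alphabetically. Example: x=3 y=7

Step 1: thread A executes A1 (x = x - 1). Shared: x=4. PCs: A@1 B@0
Step 2: thread A executes A2 (x = x * 2). Shared: x=8. PCs: A@2 B@0
Step 3: thread A executes A3 (x = x * 3). Shared: x=24. PCs: A@3 B@0
Step 4: thread B executes B1 (x = x * 2). Shared: x=48. PCs: A@3 B@1
Step 5: thread B executes B2 (x = x + 2). Shared: x=50. PCs: A@3 B@2
Step 6: thread B executes B3 (x = 2). Shared: x=2. PCs: A@3 B@3
Step 7: thread B executes B4 (x = x - 2). Shared: x=0. PCs: A@3 B@4

Answer: x=0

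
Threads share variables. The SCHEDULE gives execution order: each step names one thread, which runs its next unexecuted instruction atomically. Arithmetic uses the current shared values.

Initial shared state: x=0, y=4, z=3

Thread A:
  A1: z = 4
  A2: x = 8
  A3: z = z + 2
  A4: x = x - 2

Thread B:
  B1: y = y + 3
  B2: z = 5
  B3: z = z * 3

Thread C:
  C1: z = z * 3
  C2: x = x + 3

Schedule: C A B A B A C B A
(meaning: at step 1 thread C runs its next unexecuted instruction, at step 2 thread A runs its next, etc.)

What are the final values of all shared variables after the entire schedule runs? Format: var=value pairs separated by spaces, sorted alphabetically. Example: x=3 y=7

Answer: x=9 y=7 z=21

Derivation:
Step 1: thread C executes C1 (z = z * 3). Shared: x=0 y=4 z=9. PCs: A@0 B@0 C@1
Step 2: thread A executes A1 (z = 4). Shared: x=0 y=4 z=4. PCs: A@1 B@0 C@1
Step 3: thread B executes B1 (y = y + 3). Shared: x=0 y=7 z=4. PCs: A@1 B@1 C@1
Step 4: thread A executes A2 (x = 8). Shared: x=8 y=7 z=4. PCs: A@2 B@1 C@1
Step 5: thread B executes B2 (z = 5). Shared: x=8 y=7 z=5. PCs: A@2 B@2 C@1
Step 6: thread A executes A3 (z = z + 2). Shared: x=8 y=7 z=7. PCs: A@3 B@2 C@1
Step 7: thread C executes C2 (x = x + 3). Shared: x=11 y=7 z=7. PCs: A@3 B@2 C@2
Step 8: thread B executes B3 (z = z * 3). Shared: x=11 y=7 z=21. PCs: A@3 B@3 C@2
Step 9: thread A executes A4 (x = x - 2). Shared: x=9 y=7 z=21. PCs: A@4 B@3 C@2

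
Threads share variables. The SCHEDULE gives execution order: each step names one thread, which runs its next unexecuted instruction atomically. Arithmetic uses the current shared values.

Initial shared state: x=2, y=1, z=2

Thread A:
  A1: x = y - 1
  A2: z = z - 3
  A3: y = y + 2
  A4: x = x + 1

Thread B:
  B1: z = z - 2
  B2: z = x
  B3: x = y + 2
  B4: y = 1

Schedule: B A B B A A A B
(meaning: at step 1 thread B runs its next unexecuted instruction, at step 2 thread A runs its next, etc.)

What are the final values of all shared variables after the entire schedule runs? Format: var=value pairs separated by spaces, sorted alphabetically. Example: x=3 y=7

Answer: x=4 y=1 z=-3

Derivation:
Step 1: thread B executes B1 (z = z - 2). Shared: x=2 y=1 z=0. PCs: A@0 B@1
Step 2: thread A executes A1 (x = y - 1). Shared: x=0 y=1 z=0. PCs: A@1 B@1
Step 3: thread B executes B2 (z = x). Shared: x=0 y=1 z=0. PCs: A@1 B@2
Step 4: thread B executes B3 (x = y + 2). Shared: x=3 y=1 z=0. PCs: A@1 B@3
Step 5: thread A executes A2 (z = z - 3). Shared: x=3 y=1 z=-3. PCs: A@2 B@3
Step 6: thread A executes A3 (y = y + 2). Shared: x=3 y=3 z=-3. PCs: A@3 B@3
Step 7: thread A executes A4 (x = x + 1). Shared: x=4 y=3 z=-3. PCs: A@4 B@3
Step 8: thread B executes B4 (y = 1). Shared: x=4 y=1 z=-3. PCs: A@4 B@4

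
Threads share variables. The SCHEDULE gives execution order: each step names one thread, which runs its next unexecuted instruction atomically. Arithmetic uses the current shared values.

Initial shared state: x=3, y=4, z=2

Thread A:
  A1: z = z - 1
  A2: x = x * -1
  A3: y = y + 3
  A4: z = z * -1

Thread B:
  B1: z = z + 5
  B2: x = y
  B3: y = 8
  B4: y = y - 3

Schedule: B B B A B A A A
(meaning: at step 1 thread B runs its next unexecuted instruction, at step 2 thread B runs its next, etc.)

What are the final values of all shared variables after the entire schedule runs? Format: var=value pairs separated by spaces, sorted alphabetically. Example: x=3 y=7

Step 1: thread B executes B1 (z = z + 5). Shared: x=3 y=4 z=7. PCs: A@0 B@1
Step 2: thread B executes B2 (x = y). Shared: x=4 y=4 z=7. PCs: A@0 B@2
Step 3: thread B executes B3 (y = 8). Shared: x=4 y=8 z=7. PCs: A@0 B@3
Step 4: thread A executes A1 (z = z - 1). Shared: x=4 y=8 z=6. PCs: A@1 B@3
Step 5: thread B executes B4 (y = y - 3). Shared: x=4 y=5 z=6. PCs: A@1 B@4
Step 6: thread A executes A2 (x = x * -1). Shared: x=-4 y=5 z=6. PCs: A@2 B@4
Step 7: thread A executes A3 (y = y + 3). Shared: x=-4 y=8 z=6. PCs: A@3 B@4
Step 8: thread A executes A4 (z = z * -1). Shared: x=-4 y=8 z=-6. PCs: A@4 B@4

Answer: x=-4 y=8 z=-6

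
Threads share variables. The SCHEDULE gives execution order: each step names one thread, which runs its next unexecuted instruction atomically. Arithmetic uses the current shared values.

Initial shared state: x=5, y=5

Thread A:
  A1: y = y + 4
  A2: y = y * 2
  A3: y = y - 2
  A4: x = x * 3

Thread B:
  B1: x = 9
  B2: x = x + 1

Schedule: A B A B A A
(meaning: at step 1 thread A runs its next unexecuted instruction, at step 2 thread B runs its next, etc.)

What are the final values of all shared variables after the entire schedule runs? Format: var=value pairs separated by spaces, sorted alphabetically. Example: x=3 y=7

Step 1: thread A executes A1 (y = y + 4). Shared: x=5 y=9. PCs: A@1 B@0
Step 2: thread B executes B1 (x = 9). Shared: x=9 y=9. PCs: A@1 B@1
Step 3: thread A executes A2 (y = y * 2). Shared: x=9 y=18. PCs: A@2 B@1
Step 4: thread B executes B2 (x = x + 1). Shared: x=10 y=18. PCs: A@2 B@2
Step 5: thread A executes A3 (y = y - 2). Shared: x=10 y=16. PCs: A@3 B@2
Step 6: thread A executes A4 (x = x * 3). Shared: x=30 y=16. PCs: A@4 B@2

Answer: x=30 y=16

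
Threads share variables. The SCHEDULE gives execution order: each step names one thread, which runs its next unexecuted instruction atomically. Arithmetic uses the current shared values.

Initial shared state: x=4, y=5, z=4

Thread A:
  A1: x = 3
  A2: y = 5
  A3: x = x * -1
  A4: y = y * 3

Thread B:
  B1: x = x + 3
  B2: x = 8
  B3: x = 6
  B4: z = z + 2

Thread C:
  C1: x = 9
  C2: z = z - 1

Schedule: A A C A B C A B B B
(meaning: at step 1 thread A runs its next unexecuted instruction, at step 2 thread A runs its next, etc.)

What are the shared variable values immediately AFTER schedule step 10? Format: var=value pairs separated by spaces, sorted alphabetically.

Answer: x=6 y=15 z=5

Derivation:
Step 1: thread A executes A1 (x = 3). Shared: x=3 y=5 z=4. PCs: A@1 B@0 C@0
Step 2: thread A executes A2 (y = 5). Shared: x=3 y=5 z=4. PCs: A@2 B@0 C@0
Step 3: thread C executes C1 (x = 9). Shared: x=9 y=5 z=4. PCs: A@2 B@0 C@1
Step 4: thread A executes A3 (x = x * -1). Shared: x=-9 y=5 z=4. PCs: A@3 B@0 C@1
Step 5: thread B executes B1 (x = x + 3). Shared: x=-6 y=5 z=4. PCs: A@3 B@1 C@1
Step 6: thread C executes C2 (z = z - 1). Shared: x=-6 y=5 z=3. PCs: A@3 B@1 C@2
Step 7: thread A executes A4 (y = y * 3). Shared: x=-6 y=15 z=3. PCs: A@4 B@1 C@2
Step 8: thread B executes B2 (x = 8). Shared: x=8 y=15 z=3. PCs: A@4 B@2 C@2
Step 9: thread B executes B3 (x = 6). Shared: x=6 y=15 z=3. PCs: A@4 B@3 C@2
Step 10: thread B executes B4 (z = z + 2). Shared: x=6 y=15 z=5. PCs: A@4 B@4 C@2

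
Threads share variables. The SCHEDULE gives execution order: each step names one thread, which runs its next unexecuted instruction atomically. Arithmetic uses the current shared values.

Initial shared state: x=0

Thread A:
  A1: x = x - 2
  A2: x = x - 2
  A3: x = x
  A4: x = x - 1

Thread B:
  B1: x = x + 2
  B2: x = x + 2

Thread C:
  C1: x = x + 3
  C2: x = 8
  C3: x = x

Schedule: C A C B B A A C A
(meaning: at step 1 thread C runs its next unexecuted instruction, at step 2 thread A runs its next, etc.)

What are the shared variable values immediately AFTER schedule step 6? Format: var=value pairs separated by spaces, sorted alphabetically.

Step 1: thread C executes C1 (x = x + 3). Shared: x=3. PCs: A@0 B@0 C@1
Step 2: thread A executes A1 (x = x - 2). Shared: x=1. PCs: A@1 B@0 C@1
Step 3: thread C executes C2 (x = 8). Shared: x=8. PCs: A@1 B@0 C@2
Step 4: thread B executes B1 (x = x + 2). Shared: x=10. PCs: A@1 B@1 C@2
Step 5: thread B executes B2 (x = x + 2). Shared: x=12. PCs: A@1 B@2 C@2
Step 6: thread A executes A2 (x = x - 2). Shared: x=10. PCs: A@2 B@2 C@2

Answer: x=10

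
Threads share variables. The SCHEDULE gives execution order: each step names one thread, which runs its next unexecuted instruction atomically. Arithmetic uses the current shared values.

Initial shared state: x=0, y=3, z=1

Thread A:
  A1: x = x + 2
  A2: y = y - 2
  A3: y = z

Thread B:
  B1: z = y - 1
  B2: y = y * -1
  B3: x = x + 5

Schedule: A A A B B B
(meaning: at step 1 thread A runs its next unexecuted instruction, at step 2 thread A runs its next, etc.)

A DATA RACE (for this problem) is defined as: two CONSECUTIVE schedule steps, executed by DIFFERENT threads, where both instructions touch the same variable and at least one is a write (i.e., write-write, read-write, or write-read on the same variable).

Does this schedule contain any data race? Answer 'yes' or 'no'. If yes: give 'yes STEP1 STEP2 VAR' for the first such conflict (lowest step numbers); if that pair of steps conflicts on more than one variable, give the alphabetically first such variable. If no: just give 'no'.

Steps 1,2: same thread (A). No race.
Steps 2,3: same thread (A). No race.
Steps 3,4: A(y = z) vs B(z = y - 1). RACE on y (W-R), z (R-W). Multiple vars; alphabetically first is y.
Steps 4,5: same thread (B). No race.
Steps 5,6: same thread (B). No race.
First conflict at steps 3,4.

Answer: yes 3 4 y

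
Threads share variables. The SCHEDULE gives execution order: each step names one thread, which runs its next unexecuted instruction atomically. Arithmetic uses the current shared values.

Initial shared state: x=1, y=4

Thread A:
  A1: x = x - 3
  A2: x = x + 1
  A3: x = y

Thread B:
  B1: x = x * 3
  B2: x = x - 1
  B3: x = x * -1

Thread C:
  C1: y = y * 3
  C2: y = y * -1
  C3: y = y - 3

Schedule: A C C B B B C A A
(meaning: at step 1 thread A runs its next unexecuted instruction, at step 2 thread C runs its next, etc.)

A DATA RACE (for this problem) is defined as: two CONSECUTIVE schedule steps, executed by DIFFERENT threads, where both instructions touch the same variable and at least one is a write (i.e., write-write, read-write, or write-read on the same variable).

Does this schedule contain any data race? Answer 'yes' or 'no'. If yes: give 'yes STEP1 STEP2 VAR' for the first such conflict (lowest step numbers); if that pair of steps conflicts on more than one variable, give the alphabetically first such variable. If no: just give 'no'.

Answer: no

Derivation:
Steps 1,2: A(r=x,w=x) vs C(r=y,w=y). No conflict.
Steps 2,3: same thread (C). No race.
Steps 3,4: C(r=y,w=y) vs B(r=x,w=x). No conflict.
Steps 4,5: same thread (B). No race.
Steps 5,6: same thread (B). No race.
Steps 6,7: B(r=x,w=x) vs C(r=y,w=y). No conflict.
Steps 7,8: C(r=y,w=y) vs A(r=x,w=x). No conflict.
Steps 8,9: same thread (A). No race.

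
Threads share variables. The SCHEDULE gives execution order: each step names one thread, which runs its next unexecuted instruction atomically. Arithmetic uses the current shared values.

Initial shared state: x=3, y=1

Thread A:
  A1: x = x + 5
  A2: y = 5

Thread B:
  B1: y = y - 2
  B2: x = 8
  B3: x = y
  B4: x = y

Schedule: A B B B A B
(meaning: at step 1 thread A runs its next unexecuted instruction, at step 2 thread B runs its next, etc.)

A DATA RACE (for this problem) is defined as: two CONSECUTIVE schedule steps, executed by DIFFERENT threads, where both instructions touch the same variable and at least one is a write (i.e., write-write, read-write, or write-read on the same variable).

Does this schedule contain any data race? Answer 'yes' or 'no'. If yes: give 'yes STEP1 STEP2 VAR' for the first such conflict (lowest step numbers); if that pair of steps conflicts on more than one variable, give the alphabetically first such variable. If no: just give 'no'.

Answer: yes 4 5 y

Derivation:
Steps 1,2: A(r=x,w=x) vs B(r=y,w=y). No conflict.
Steps 2,3: same thread (B). No race.
Steps 3,4: same thread (B). No race.
Steps 4,5: B(x = y) vs A(y = 5). RACE on y (R-W).
Steps 5,6: A(y = 5) vs B(x = y). RACE on y (W-R).
First conflict at steps 4,5.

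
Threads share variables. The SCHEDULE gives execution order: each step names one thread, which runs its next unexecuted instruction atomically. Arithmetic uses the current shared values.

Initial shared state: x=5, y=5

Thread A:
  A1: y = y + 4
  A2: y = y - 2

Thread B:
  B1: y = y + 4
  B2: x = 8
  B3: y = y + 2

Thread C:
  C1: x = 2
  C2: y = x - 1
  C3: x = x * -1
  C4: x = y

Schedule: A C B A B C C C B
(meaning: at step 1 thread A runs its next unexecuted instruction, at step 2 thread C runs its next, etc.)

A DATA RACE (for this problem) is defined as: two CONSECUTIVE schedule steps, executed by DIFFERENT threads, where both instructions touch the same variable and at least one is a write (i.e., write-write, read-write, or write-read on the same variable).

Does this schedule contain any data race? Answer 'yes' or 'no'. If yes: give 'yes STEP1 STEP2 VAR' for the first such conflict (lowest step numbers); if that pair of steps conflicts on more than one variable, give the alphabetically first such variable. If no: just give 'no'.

Steps 1,2: A(r=y,w=y) vs C(r=-,w=x). No conflict.
Steps 2,3: C(r=-,w=x) vs B(r=y,w=y). No conflict.
Steps 3,4: B(y = y + 4) vs A(y = y - 2). RACE on y (W-W).
Steps 4,5: A(r=y,w=y) vs B(r=-,w=x). No conflict.
Steps 5,6: B(x = 8) vs C(y = x - 1). RACE on x (W-R).
Steps 6,7: same thread (C). No race.
Steps 7,8: same thread (C). No race.
Steps 8,9: C(x = y) vs B(y = y + 2). RACE on y (R-W).
First conflict at steps 3,4.

Answer: yes 3 4 y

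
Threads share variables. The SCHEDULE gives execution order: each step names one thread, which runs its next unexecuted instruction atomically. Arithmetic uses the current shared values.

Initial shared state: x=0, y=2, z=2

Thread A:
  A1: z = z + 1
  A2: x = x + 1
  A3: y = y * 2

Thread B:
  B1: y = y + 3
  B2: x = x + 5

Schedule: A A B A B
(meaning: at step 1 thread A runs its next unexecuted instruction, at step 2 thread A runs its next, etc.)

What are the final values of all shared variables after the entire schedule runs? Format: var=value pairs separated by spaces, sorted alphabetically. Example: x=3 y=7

Answer: x=6 y=10 z=3

Derivation:
Step 1: thread A executes A1 (z = z + 1). Shared: x=0 y=2 z=3. PCs: A@1 B@0
Step 2: thread A executes A2 (x = x + 1). Shared: x=1 y=2 z=3. PCs: A@2 B@0
Step 3: thread B executes B1 (y = y + 3). Shared: x=1 y=5 z=3. PCs: A@2 B@1
Step 4: thread A executes A3 (y = y * 2). Shared: x=1 y=10 z=3. PCs: A@3 B@1
Step 5: thread B executes B2 (x = x + 5). Shared: x=6 y=10 z=3. PCs: A@3 B@2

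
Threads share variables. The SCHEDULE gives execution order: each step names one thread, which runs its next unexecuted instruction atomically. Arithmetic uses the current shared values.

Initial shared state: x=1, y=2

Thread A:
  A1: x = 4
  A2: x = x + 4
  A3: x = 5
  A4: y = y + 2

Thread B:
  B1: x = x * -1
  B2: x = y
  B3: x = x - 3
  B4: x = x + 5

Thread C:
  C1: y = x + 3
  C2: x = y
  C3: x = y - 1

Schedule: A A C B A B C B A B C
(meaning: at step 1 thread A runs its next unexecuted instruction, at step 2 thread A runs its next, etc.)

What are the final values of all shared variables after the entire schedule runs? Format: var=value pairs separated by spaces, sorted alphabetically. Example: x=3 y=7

Step 1: thread A executes A1 (x = 4). Shared: x=4 y=2. PCs: A@1 B@0 C@0
Step 2: thread A executes A2 (x = x + 4). Shared: x=8 y=2. PCs: A@2 B@0 C@0
Step 3: thread C executes C1 (y = x + 3). Shared: x=8 y=11. PCs: A@2 B@0 C@1
Step 4: thread B executes B1 (x = x * -1). Shared: x=-8 y=11. PCs: A@2 B@1 C@1
Step 5: thread A executes A3 (x = 5). Shared: x=5 y=11. PCs: A@3 B@1 C@1
Step 6: thread B executes B2 (x = y). Shared: x=11 y=11. PCs: A@3 B@2 C@1
Step 7: thread C executes C2 (x = y). Shared: x=11 y=11. PCs: A@3 B@2 C@2
Step 8: thread B executes B3 (x = x - 3). Shared: x=8 y=11. PCs: A@3 B@3 C@2
Step 9: thread A executes A4 (y = y + 2). Shared: x=8 y=13. PCs: A@4 B@3 C@2
Step 10: thread B executes B4 (x = x + 5). Shared: x=13 y=13. PCs: A@4 B@4 C@2
Step 11: thread C executes C3 (x = y - 1). Shared: x=12 y=13. PCs: A@4 B@4 C@3

Answer: x=12 y=13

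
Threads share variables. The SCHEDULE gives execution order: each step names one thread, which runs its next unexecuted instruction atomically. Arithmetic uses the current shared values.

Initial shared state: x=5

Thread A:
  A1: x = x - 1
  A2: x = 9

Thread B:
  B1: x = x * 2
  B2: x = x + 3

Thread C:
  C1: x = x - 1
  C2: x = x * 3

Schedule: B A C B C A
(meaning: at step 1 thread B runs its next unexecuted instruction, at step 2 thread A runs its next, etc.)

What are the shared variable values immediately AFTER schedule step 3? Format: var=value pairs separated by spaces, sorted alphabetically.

Step 1: thread B executes B1 (x = x * 2). Shared: x=10. PCs: A@0 B@1 C@0
Step 2: thread A executes A1 (x = x - 1). Shared: x=9. PCs: A@1 B@1 C@0
Step 3: thread C executes C1 (x = x - 1). Shared: x=8. PCs: A@1 B@1 C@1

Answer: x=8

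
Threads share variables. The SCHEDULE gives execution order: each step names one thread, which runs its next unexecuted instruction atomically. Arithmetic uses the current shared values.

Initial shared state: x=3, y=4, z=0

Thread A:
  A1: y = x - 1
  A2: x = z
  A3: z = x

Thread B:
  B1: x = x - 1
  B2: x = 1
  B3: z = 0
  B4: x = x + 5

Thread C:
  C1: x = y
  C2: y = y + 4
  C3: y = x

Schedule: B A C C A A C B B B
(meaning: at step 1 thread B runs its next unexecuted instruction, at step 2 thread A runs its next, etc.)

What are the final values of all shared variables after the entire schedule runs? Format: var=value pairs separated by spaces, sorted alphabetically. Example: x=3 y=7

Answer: x=6 y=0 z=0

Derivation:
Step 1: thread B executes B1 (x = x - 1). Shared: x=2 y=4 z=0. PCs: A@0 B@1 C@0
Step 2: thread A executes A1 (y = x - 1). Shared: x=2 y=1 z=0. PCs: A@1 B@1 C@0
Step 3: thread C executes C1 (x = y). Shared: x=1 y=1 z=0. PCs: A@1 B@1 C@1
Step 4: thread C executes C2 (y = y + 4). Shared: x=1 y=5 z=0. PCs: A@1 B@1 C@2
Step 5: thread A executes A2 (x = z). Shared: x=0 y=5 z=0. PCs: A@2 B@1 C@2
Step 6: thread A executes A3 (z = x). Shared: x=0 y=5 z=0. PCs: A@3 B@1 C@2
Step 7: thread C executes C3 (y = x). Shared: x=0 y=0 z=0. PCs: A@3 B@1 C@3
Step 8: thread B executes B2 (x = 1). Shared: x=1 y=0 z=0. PCs: A@3 B@2 C@3
Step 9: thread B executes B3 (z = 0). Shared: x=1 y=0 z=0. PCs: A@3 B@3 C@3
Step 10: thread B executes B4 (x = x + 5). Shared: x=6 y=0 z=0. PCs: A@3 B@4 C@3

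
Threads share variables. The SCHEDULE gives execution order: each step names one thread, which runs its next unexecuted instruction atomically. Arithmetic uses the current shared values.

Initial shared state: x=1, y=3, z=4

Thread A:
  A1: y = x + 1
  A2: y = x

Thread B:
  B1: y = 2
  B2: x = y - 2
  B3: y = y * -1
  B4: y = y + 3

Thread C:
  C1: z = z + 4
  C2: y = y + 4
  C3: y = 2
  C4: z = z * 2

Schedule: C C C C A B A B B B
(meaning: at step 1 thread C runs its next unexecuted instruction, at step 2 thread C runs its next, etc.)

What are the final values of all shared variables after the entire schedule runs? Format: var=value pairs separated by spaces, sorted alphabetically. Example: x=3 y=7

Answer: x=-1 y=2 z=16

Derivation:
Step 1: thread C executes C1 (z = z + 4). Shared: x=1 y=3 z=8. PCs: A@0 B@0 C@1
Step 2: thread C executes C2 (y = y + 4). Shared: x=1 y=7 z=8. PCs: A@0 B@0 C@2
Step 3: thread C executes C3 (y = 2). Shared: x=1 y=2 z=8. PCs: A@0 B@0 C@3
Step 4: thread C executes C4 (z = z * 2). Shared: x=1 y=2 z=16. PCs: A@0 B@0 C@4
Step 5: thread A executes A1 (y = x + 1). Shared: x=1 y=2 z=16. PCs: A@1 B@0 C@4
Step 6: thread B executes B1 (y = 2). Shared: x=1 y=2 z=16. PCs: A@1 B@1 C@4
Step 7: thread A executes A2 (y = x). Shared: x=1 y=1 z=16. PCs: A@2 B@1 C@4
Step 8: thread B executes B2 (x = y - 2). Shared: x=-1 y=1 z=16. PCs: A@2 B@2 C@4
Step 9: thread B executes B3 (y = y * -1). Shared: x=-1 y=-1 z=16. PCs: A@2 B@3 C@4
Step 10: thread B executes B4 (y = y + 3). Shared: x=-1 y=2 z=16. PCs: A@2 B@4 C@4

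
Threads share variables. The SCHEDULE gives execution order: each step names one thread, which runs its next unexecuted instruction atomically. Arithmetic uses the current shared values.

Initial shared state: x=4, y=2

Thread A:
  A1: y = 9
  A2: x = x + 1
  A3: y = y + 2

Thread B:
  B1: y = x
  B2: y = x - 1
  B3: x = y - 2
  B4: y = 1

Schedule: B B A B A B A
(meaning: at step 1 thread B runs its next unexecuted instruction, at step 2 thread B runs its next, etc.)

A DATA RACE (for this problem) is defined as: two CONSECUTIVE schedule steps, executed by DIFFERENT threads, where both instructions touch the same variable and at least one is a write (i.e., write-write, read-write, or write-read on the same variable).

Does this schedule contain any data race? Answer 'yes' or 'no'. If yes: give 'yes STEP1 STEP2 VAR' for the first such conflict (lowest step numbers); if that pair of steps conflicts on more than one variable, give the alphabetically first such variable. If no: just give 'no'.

Answer: yes 2 3 y

Derivation:
Steps 1,2: same thread (B). No race.
Steps 2,3: B(y = x - 1) vs A(y = 9). RACE on y (W-W).
Steps 3,4: A(y = 9) vs B(x = y - 2). RACE on y (W-R).
Steps 4,5: B(x = y - 2) vs A(x = x + 1). RACE on x (W-W).
Steps 5,6: A(r=x,w=x) vs B(r=-,w=y). No conflict.
Steps 6,7: B(y = 1) vs A(y = y + 2). RACE on y (W-W).
First conflict at steps 2,3.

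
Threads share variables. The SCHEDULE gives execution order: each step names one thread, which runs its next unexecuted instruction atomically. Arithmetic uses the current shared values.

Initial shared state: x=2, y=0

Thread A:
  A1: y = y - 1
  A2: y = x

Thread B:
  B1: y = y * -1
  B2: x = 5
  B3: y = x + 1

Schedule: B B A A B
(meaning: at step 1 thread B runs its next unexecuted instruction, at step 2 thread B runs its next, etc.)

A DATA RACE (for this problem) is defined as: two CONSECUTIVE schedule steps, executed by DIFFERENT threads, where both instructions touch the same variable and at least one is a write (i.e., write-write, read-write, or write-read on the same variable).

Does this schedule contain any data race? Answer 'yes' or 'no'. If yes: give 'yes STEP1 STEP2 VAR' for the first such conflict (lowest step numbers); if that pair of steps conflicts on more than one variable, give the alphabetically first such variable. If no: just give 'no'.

Steps 1,2: same thread (B). No race.
Steps 2,3: B(r=-,w=x) vs A(r=y,w=y). No conflict.
Steps 3,4: same thread (A). No race.
Steps 4,5: A(y = x) vs B(y = x + 1). RACE on y (W-W).
First conflict at steps 4,5.

Answer: yes 4 5 y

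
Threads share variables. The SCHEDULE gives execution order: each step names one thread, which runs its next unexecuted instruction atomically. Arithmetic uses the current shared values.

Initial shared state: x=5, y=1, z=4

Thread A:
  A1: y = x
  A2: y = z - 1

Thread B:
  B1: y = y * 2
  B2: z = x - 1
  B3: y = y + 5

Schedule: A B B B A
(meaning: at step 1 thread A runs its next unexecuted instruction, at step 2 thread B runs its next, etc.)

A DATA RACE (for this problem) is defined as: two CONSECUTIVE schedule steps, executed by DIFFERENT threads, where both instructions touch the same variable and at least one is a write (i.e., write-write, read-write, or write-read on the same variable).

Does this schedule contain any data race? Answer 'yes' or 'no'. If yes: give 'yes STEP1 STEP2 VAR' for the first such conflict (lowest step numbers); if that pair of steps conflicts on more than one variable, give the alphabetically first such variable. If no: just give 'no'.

Steps 1,2: A(y = x) vs B(y = y * 2). RACE on y (W-W).
Steps 2,3: same thread (B). No race.
Steps 3,4: same thread (B). No race.
Steps 4,5: B(y = y + 5) vs A(y = z - 1). RACE on y (W-W).
First conflict at steps 1,2.

Answer: yes 1 2 y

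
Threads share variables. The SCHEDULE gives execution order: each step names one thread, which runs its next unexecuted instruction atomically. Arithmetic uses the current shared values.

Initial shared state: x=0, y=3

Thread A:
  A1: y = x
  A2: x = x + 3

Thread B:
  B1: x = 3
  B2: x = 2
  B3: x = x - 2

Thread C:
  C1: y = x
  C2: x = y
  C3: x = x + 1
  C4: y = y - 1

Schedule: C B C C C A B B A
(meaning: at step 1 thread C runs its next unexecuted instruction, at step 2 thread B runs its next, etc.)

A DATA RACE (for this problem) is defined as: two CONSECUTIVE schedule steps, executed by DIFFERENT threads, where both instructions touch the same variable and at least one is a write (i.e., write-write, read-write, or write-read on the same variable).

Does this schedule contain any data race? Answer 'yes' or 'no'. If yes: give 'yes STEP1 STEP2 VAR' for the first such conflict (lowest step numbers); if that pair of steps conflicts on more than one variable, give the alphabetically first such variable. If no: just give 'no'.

Answer: yes 1 2 x

Derivation:
Steps 1,2: C(y = x) vs B(x = 3). RACE on x (R-W).
Steps 2,3: B(x = 3) vs C(x = y). RACE on x (W-W).
Steps 3,4: same thread (C). No race.
Steps 4,5: same thread (C). No race.
Steps 5,6: C(y = y - 1) vs A(y = x). RACE on y (W-W).
Steps 6,7: A(y = x) vs B(x = 2). RACE on x (R-W).
Steps 7,8: same thread (B). No race.
Steps 8,9: B(x = x - 2) vs A(x = x + 3). RACE on x (W-W).
First conflict at steps 1,2.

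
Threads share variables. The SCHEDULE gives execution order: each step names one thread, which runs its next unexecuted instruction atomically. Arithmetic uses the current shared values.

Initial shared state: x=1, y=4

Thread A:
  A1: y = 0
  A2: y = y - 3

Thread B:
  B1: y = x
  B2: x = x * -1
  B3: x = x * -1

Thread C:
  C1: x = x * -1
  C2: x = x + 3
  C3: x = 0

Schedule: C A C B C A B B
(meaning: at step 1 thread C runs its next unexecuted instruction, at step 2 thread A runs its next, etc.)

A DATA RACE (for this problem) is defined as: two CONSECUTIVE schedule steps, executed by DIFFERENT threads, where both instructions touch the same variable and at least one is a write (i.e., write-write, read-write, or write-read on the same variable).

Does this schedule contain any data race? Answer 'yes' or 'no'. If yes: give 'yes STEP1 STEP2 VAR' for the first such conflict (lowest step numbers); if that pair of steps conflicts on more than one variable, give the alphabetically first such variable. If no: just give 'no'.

Answer: yes 3 4 x

Derivation:
Steps 1,2: C(r=x,w=x) vs A(r=-,w=y). No conflict.
Steps 2,3: A(r=-,w=y) vs C(r=x,w=x). No conflict.
Steps 3,4: C(x = x + 3) vs B(y = x). RACE on x (W-R).
Steps 4,5: B(y = x) vs C(x = 0). RACE on x (R-W).
Steps 5,6: C(r=-,w=x) vs A(r=y,w=y). No conflict.
Steps 6,7: A(r=y,w=y) vs B(r=x,w=x). No conflict.
Steps 7,8: same thread (B). No race.
First conflict at steps 3,4.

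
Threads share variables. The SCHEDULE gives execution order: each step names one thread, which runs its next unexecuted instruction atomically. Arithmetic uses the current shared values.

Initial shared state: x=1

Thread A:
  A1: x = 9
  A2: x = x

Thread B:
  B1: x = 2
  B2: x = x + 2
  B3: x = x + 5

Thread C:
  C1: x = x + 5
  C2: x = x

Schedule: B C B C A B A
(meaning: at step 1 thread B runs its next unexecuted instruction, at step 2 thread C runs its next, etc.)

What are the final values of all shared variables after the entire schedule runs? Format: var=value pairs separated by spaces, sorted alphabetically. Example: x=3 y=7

Answer: x=14

Derivation:
Step 1: thread B executes B1 (x = 2). Shared: x=2. PCs: A@0 B@1 C@0
Step 2: thread C executes C1 (x = x + 5). Shared: x=7. PCs: A@0 B@1 C@1
Step 3: thread B executes B2 (x = x + 2). Shared: x=9. PCs: A@0 B@2 C@1
Step 4: thread C executes C2 (x = x). Shared: x=9. PCs: A@0 B@2 C@2
Step 5: thread A executes A1 (x = 9). Shared: x=9. PCs: A@1 B@2 C@2
Step 6: thread B executes B3 (x = x + 5). Shared: x=14. PCs: A@1 B@3 C@2
Step 7: thread A executes A2 (x = x). Shared: x=14. PCs: A@2 B@3 C@2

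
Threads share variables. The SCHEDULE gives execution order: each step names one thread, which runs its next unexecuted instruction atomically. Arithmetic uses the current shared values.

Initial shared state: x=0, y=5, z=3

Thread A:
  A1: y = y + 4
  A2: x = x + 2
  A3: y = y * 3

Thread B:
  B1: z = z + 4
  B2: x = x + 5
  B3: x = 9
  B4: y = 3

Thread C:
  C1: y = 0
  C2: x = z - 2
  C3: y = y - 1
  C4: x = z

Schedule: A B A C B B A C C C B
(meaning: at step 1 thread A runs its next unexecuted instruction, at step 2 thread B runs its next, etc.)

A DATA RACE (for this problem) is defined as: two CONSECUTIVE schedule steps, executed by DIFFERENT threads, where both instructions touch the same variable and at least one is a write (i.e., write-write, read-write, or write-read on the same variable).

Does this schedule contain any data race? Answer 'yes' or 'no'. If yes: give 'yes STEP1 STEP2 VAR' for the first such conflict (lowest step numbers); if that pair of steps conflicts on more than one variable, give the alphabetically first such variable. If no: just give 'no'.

Answer: no

Derivation:
Steps 1,2: A(r=y,w=y) vs B(r=z,w=z). No conflict.
Steps 2,3: B(r=z,w=z) vs A(r=x,w=x). No conflict.
Steps 3,4: A(r=x,w=x) vs C(r=-,w=y). No conflict.
Steps 4,5: C(r=-,w=y) vs B(r=x,w=x). No conflict.
Steps 5,6: same thread (B). No race.
Steps 6,7: B(r=-,w=x) vs A(r=y,w=y). No conflict.
Steps 7,8: A(r=y,w=y) vs C(r=z,w=x). No conflict.
Steps 8,9: same thread (C). No race.
Steps 9,10: same thread (C). No race.
Steps 10,11: C(r=z,w=x) vs B(r=-,w=y). No conflict.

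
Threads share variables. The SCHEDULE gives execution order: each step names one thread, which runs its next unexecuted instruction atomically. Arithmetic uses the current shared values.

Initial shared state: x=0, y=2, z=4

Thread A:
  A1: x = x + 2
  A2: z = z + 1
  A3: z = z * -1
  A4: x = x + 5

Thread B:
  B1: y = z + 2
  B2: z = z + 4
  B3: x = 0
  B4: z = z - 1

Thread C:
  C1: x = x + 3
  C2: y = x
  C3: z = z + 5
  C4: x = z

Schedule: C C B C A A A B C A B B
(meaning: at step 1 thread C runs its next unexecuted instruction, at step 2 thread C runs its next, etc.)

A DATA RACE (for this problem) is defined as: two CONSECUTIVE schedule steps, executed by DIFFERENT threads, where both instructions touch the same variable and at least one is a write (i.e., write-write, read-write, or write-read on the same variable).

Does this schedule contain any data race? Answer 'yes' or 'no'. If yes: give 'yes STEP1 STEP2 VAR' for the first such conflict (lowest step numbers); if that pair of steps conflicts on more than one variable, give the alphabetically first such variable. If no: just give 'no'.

Steps 1,2: same thread (C). No race.
Steps 2,3: C(y = x) vs B(y = z + 2). RACE on y (W-W).
Steps 3,4: B(y = z + 2) vs C(z = z + 5). RACE on z (R-W).
Steps 4,5: C(r=z,w=z) vs A(r=x,w=x). No conflict.
Steps 5,6: same thread (A). No race.
Steps 6,7: same thread (A). No race.
Steps 7,8: A(z = z * -1) vs B(z = z + 4). RACE on z (W-W).
Steps 8,9: B(z = z + 4) vs C(x = z). RACE on z (W-R).
Steps 9,10: C(x = z) vs A(x = x + 5). RACE on x (W-W).
Steps 10,11: A(x = x + 5) vs B(x = 0). RACE on x (W-W).
Steps 11,12: same thread (B). No race.
First conflict at steps 2,3.

Answer: yes 2 3 y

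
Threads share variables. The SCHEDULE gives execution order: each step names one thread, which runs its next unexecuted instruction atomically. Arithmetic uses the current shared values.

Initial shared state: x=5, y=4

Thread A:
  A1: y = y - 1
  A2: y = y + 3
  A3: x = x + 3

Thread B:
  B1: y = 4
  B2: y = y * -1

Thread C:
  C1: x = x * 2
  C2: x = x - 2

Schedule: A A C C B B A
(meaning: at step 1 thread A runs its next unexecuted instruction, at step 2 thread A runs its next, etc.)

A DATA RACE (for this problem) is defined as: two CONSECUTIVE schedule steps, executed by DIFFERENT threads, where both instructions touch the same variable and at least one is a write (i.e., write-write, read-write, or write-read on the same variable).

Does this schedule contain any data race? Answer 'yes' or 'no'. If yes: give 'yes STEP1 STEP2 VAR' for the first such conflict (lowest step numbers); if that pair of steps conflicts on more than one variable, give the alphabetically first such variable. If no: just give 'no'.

Answer: no

Derivation:
Steps 1,2: same thread (A). No race.
Steps 2,3: A(r=y,w=y) vs C(r=x,w=x). No conflict.
Steps 3,4: same thread (C). No race.
Steps 4,5: C(r=x,w=x) vs B(r=-,w=y). No conflict.
Steps 5,6: same thread (B). No race.
Steps 6,7: B(r=y,w=y) vs A(r=x,w=x). No conflict.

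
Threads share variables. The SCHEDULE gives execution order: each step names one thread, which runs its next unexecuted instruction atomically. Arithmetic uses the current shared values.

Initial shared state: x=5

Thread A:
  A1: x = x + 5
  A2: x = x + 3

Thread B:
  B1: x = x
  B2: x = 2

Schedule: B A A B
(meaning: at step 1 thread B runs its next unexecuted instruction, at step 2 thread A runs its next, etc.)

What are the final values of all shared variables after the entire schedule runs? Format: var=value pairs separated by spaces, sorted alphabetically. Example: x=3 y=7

Answer: x=2

Derivation:
Step 1: thread B executes B1 (x = x). Shared: x=5. PCs: A@0 B@1
Step 2: thread A executes A1 (x = x + 5). Shared: x=10. PCs: A@1 B@1
Step 3: thread A executes A2 (x = x + 3). Shared: x=13. PCs: A@2 B@1
Step 4: thread B executes B2 (x = 2). Shared: x=2. PCs: A@2 B@2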